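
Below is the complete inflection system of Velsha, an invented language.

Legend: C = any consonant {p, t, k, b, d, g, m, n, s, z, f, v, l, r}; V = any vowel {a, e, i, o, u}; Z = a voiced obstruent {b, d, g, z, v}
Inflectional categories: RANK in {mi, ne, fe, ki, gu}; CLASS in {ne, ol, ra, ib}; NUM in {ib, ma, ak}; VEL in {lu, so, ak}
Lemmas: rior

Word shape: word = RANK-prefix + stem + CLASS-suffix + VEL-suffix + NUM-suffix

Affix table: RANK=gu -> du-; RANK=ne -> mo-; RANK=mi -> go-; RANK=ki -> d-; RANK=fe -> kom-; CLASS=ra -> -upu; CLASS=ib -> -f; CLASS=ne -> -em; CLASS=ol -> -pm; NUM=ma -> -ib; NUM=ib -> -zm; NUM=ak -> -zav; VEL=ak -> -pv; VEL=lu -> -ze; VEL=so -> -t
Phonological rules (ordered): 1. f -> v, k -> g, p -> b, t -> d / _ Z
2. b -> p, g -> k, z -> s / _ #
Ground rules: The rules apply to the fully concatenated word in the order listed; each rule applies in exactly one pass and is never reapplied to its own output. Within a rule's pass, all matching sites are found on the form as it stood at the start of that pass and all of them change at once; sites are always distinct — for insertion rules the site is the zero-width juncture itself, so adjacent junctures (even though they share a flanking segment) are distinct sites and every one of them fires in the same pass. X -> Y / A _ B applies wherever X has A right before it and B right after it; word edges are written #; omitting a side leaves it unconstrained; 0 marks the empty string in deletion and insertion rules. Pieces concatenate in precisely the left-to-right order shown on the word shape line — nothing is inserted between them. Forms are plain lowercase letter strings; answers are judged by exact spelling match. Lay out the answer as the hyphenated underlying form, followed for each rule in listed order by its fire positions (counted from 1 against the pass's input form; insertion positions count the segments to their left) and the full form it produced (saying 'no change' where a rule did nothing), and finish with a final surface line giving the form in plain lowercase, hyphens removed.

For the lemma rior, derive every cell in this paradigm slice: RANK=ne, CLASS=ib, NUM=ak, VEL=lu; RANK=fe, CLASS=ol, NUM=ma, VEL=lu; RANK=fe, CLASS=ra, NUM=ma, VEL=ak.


cell RANK=ne, CLASS=ib, NUM=ak, VEL=lu:
underlying: mo-rior-f-ze-zav
1. f -> v, k -> g, p -> b, t -> d / _ Z: fires at position(s) 7: moriorvzezav
2. b -> p, g -> k, z -> s / _ #: no change
surface: moriorvzezav

cell RANK=fe, CLASS=ol, NUM=ma, VEL=lu:
underlying: kom-rior-pm-ze-ib
1. f -> v, k -> g, p -> b, t -> d / _ Z: no change
2. b -> p, g -> k, z -> s / _ #: fires at position(s) 13: komriorpmzeip
surface: komriorpmzeip

cell RANK=fe, CLASS=ra, NUM=ma, VEL=ak:
underlying: kom-rior-upu-pv-ib
1. f -> v, k -> g, p -> b, t -> d / _ Z: fires at position(s) 11: komriorupubvib
2. b -> p, g -> k, z -> s / _ #: fires at position(s) 14: komriorupubvip
surface: komriorupubvip


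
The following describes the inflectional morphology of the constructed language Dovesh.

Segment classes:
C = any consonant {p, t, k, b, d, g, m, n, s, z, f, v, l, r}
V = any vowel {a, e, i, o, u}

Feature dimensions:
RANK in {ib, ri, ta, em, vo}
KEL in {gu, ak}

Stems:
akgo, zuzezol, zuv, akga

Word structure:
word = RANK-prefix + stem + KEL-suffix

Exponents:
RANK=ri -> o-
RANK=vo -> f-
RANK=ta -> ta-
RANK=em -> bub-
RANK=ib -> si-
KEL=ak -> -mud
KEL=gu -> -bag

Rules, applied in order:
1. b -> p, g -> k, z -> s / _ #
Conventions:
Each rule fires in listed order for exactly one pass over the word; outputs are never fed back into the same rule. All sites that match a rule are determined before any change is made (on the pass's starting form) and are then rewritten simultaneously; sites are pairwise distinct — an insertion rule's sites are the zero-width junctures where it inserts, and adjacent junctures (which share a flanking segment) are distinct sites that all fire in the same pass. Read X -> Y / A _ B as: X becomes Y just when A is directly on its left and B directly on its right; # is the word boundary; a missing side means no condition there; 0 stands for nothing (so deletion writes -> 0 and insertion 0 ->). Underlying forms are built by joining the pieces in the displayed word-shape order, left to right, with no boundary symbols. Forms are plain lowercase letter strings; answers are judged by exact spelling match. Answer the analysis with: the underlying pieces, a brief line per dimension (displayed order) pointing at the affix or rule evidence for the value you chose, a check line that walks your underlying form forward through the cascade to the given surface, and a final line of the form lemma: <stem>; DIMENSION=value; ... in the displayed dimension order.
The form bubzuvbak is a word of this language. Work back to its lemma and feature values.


underlying: bub-zuv-bag
RANK=em - signalled by the affix bub-
KEL=gu - signalled by the affix -bag
check: bubzuvbag -> bubzuvbak
lemma: zuv; RANK=em; KEL=gu


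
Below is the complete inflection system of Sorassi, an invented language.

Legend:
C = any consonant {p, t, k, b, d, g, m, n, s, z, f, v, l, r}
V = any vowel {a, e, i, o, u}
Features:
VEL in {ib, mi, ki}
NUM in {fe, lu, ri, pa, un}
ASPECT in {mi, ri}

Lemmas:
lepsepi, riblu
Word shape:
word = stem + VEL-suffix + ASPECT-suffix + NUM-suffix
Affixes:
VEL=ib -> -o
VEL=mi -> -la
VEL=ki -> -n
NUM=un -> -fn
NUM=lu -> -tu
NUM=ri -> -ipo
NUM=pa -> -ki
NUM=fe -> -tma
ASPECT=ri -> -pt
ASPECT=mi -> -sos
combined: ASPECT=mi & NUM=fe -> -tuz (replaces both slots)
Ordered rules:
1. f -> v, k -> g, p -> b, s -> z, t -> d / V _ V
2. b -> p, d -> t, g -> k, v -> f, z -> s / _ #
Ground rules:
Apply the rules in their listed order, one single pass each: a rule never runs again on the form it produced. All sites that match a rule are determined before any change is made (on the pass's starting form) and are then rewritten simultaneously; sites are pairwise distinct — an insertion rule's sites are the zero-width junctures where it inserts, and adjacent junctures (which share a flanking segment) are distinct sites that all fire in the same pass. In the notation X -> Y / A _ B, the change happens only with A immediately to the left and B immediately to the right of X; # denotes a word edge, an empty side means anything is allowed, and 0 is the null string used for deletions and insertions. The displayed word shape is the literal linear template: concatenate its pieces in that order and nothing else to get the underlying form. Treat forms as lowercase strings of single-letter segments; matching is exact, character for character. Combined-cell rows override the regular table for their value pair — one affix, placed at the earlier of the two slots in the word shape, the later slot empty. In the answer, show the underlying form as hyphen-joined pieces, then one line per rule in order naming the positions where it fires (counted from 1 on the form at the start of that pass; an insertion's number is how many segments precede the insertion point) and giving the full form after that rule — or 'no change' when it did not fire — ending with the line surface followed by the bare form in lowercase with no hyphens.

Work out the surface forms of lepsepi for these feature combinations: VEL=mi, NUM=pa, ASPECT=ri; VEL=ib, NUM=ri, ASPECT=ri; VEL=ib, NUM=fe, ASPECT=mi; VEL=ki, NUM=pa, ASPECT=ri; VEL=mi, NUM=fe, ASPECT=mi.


cell VEL=mi, NUM=pa, ASPECT=ri:
underlying: lepsepi-la-pt-ki
1. f -> v, k -> g, p -> b, s -> z, t -> d / V _ V: fires at position(s) 6: lepsebilaptki
2. b -> p, d -> t, g -> k, v -> f, z -> s / _ #: no change
surface: lepsebilaptki

cell VEL=ib, NUM=ri, ASPECT=ri:
underlying: lepsepi-o-pt-ipo
1. f -> v, k -> g, p -> b, s -> z, t -> d / V _ V: fires at position(s) 6, 12: lepsebioptibo
2. b -> p, d -> t, g -> k, v -> f, z -> s / _ #: no change
surface: lepsebioptibo

cell VEL=ib, NUM=fe, ASPECT=mi:
underlying: lepsepi-o-tuz
1. f -> v, k -> g, p -> b, s -> z, t -> d / V _ V: fires at position(s) 6, 9: lepsebioduz
2. b -> p, d -> t, g -> k, v -> f, z -> s / _ #: fires at position(s) 11: lepsebiodus
surface: lepsebiodus

cell VEL=ki, NUM=pa, ASPECT=ri:
underlying: lepsepi-n-pt-ki
1. f -> v, k -> g, p -> b, s -> z, t -> d / V _ V: fires at position(s) 6: lepsebinptki
2. b -> p, d -> t, g -> k, v -> f, z -> s / _ #: no change
surface: lepsebinptki

cell VEL=mi, NUM=fe, ASPECT=mi:
underlying: lepsepi-la-tuz
1. f -> v, k -> g, p -> b, s -> z, t -> d / V _ V: fires at position(s) 6, 10: lepsebiladuz
2. b -> p, d -> t, g -> k, v -> f, z -> s / _ #: fires at position(s) 12: lepsebiladus
surface: lepsebiladus


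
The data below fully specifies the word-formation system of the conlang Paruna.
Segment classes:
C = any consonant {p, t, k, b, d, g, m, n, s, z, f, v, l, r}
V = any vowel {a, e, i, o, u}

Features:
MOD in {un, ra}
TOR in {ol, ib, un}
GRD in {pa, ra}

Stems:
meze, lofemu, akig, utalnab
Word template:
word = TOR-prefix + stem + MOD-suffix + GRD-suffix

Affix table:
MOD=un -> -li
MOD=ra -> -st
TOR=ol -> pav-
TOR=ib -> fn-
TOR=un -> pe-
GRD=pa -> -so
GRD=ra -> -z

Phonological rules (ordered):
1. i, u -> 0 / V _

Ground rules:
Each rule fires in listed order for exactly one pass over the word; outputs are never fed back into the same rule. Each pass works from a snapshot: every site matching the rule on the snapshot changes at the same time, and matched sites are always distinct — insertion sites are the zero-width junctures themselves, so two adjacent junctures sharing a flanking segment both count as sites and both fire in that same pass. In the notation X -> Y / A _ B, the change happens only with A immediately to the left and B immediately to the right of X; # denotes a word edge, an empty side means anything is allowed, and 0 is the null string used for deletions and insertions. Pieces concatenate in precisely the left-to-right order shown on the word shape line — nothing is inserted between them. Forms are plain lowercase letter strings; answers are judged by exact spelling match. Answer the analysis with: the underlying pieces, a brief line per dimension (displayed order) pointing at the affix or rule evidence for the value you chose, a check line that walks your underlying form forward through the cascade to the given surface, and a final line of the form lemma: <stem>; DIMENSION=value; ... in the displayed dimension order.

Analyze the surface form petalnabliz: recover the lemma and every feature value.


underlying: pe-utalnab-li-z
MOD=un - signalled by the affix -li
TOR=un - signalled by the affix pe-
GRD=ra - signalled by the affix -z
check: peutalnabliz -> petalnabliz
lemma: utalnab; MOD=un; TOR=un; GRD=ra


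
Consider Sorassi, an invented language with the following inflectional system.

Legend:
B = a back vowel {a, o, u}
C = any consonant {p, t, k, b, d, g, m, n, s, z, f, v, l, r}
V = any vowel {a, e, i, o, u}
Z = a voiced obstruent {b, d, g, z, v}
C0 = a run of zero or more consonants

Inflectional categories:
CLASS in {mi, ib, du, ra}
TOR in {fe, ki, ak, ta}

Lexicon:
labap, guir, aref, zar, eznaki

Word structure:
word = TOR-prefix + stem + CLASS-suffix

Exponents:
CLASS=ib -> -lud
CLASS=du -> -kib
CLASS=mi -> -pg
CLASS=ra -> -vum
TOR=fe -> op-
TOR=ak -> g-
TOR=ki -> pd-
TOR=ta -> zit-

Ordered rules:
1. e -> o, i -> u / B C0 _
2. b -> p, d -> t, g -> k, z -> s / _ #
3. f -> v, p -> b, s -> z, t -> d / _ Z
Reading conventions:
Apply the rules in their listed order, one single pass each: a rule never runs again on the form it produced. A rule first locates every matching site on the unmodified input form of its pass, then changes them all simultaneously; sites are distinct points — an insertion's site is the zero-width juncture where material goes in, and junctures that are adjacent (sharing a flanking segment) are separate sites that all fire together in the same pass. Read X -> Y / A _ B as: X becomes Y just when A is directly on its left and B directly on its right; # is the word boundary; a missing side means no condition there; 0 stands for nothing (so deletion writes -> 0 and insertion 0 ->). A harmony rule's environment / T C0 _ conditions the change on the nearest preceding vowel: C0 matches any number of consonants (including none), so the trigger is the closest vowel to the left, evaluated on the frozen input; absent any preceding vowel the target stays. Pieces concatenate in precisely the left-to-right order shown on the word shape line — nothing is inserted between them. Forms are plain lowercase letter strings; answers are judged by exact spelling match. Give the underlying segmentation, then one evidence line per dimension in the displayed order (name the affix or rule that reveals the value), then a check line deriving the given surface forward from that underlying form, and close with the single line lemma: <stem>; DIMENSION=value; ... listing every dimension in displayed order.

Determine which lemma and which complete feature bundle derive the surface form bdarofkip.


underlying: pd-aref-kib
CLASS=du - signalled by the affix -kib
TOR=ki - signalled by the affix pd-
check: pdarefkib -> pdarofkib -> pdarofkip -> bdarofkip
lemma: aref; CLASS=du; TOR=ki


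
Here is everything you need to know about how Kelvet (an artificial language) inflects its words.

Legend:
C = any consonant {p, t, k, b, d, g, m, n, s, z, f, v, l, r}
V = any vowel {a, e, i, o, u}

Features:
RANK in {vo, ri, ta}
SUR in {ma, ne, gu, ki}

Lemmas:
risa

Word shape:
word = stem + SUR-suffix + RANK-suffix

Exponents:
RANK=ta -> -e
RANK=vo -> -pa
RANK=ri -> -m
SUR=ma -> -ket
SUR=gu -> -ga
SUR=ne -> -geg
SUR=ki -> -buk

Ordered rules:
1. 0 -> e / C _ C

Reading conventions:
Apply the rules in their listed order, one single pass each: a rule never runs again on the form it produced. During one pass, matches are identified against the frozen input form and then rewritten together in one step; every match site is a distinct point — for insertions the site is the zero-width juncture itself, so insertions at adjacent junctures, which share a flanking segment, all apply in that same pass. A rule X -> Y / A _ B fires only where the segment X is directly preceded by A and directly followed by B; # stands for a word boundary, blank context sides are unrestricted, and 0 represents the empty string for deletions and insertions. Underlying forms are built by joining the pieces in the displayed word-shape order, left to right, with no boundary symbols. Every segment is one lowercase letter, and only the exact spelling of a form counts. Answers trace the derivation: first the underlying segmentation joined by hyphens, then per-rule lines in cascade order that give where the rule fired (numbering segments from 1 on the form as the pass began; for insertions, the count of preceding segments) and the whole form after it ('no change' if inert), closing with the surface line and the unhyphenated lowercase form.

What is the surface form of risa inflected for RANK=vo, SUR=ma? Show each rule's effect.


underlying: risa-ket-pa
1. 0 -> e / C _ C: inserts after position(s) 7: risaketepa
surface: risaketepa


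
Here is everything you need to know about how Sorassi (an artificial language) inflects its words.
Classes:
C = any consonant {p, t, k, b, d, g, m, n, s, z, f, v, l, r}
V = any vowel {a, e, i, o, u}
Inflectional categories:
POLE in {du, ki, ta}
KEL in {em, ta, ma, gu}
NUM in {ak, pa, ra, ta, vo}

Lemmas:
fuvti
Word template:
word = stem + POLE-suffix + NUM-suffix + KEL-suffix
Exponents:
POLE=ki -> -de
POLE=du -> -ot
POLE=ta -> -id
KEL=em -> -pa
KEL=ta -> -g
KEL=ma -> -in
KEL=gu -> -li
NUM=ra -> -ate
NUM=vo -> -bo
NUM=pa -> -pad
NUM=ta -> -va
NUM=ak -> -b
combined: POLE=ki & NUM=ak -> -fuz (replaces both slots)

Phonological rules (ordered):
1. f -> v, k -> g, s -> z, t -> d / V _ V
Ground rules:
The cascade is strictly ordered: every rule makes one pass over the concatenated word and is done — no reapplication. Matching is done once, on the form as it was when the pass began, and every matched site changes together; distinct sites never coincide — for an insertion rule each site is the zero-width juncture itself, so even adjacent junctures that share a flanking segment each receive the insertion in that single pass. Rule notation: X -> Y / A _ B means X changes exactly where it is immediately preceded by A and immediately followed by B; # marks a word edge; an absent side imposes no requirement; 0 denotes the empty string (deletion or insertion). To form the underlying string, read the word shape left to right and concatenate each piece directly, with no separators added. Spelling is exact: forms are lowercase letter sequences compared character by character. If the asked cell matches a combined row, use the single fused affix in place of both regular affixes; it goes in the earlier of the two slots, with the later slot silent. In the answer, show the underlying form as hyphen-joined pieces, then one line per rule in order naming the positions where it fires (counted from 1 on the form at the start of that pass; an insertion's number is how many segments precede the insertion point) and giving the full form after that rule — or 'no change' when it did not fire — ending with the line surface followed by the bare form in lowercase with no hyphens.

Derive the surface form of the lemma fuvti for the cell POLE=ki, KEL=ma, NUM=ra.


underlying: fuvti-de-ate-in
1. f -> v, k -> g, s -> z, t -> d / V _ V: fires at position(s) 9: fuvtideadein
surface: fuvtideadein


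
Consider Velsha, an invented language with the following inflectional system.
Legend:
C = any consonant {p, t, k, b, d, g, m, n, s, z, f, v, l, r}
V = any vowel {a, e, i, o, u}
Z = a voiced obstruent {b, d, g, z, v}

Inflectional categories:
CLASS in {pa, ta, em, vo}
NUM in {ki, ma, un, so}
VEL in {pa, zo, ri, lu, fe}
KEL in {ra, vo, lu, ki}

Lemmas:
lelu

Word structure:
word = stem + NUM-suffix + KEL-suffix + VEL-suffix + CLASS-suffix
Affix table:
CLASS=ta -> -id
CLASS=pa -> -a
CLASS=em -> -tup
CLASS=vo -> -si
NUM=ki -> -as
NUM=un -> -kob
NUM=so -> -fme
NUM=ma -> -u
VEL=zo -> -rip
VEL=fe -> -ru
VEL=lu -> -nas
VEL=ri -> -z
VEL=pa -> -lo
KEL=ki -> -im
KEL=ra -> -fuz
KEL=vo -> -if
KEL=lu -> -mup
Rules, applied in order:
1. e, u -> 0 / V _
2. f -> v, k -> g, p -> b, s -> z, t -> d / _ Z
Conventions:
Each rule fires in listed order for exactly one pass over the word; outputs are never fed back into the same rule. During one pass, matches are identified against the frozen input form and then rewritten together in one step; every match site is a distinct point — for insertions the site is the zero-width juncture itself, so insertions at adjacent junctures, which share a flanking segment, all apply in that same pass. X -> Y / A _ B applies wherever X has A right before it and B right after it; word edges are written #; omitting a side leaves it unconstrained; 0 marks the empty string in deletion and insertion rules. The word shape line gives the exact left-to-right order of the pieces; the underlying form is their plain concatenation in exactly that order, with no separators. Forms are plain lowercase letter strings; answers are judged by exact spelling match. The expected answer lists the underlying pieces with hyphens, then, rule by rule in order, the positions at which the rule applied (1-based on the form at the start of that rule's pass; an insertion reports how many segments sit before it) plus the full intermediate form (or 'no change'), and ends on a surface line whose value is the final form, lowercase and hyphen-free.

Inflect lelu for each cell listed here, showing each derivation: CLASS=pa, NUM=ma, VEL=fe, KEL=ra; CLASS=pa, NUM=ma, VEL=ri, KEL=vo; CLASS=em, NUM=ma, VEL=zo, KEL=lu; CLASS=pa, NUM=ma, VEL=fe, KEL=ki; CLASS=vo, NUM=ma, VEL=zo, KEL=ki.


cell CLASS=pa, NUM=ma, VEL=fe, KEL=ra:
underlying: lelu-u-fuz-ru-a
1. e, u -> 0 / V _: fires at position(s) 5: lelufuzrua
2. f -> v, k -> g, p -> b, s -> z, t -> d / _ Z: no change
surface: lelufuzrua

cell CLASS=pa, NUM=ma, VEL=ri, KEL=vo:
underlying: lelu-u-if-z-a
1. e, u -> 0 / V _: fires at position(s) 5: leluifza
2. f -> v, k -> g, p -> b, s -> z, t -> d / _ Z: fires at position(s) 6: leluivza
surface: leluivza

cell CLASS=em, NUM=ma, VEL=zo, KEL=lu:
underlying: lelu-u-mup-rip-tup
1. e, u -> 0 / V _: fires at position(s) 5: lelumupriptup
2. f -> v, k -> g, p -> b, s -> z, t -> d / _ Z: no change
surface: lelumupriptup

cell CLASS=pa, NUM=ma, VEL=fe, KEL=ki:
underlying: lelu-u-im-ru-a
1. e, u -> 0 / V _: fires at position(s) 5: leluimrua
2. f -> v, k -> g, p -> b, s -> z, t -> d / _ Z: no change
surface: leluimrua

cell CLASS=vo, NUM=ma, VEL=zo, KEL=ki:
underlying: lelu-u-im-rip-si
1. e, u -> 0 / V _: fires at position(s) 5: leluimripsi
2. f -> v, k -> g, p -> b, s -> z, t -> d / _ Z: no change
surface: leluimripsi


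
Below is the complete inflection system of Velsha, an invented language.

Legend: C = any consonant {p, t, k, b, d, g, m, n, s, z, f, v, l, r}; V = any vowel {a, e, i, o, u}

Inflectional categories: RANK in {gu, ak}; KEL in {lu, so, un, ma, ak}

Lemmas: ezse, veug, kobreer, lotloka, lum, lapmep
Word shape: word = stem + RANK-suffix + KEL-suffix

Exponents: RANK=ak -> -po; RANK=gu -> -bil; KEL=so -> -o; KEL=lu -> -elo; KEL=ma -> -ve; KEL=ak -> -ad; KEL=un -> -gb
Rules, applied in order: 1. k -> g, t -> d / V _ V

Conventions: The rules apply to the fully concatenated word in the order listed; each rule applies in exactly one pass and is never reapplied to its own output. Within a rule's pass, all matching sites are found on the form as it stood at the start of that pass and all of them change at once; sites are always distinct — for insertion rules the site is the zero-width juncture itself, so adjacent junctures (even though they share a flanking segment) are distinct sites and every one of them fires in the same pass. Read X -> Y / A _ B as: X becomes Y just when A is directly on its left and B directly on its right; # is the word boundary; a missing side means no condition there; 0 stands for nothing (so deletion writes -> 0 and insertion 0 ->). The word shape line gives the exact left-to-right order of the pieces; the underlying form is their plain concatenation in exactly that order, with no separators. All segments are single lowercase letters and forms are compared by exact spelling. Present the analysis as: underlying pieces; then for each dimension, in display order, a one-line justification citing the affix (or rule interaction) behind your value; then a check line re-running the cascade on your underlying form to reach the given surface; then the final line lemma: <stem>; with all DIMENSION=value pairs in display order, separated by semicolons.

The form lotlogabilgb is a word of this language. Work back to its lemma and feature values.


underlying: lotloka-bil-gb
RANK=gu - signalled by the affix -bil
KEL=un - signalled by the affix -gb
check: lotlokabilgb -> lotlogabilgb
lemma: lotloka; RANK=gu; KEL=un


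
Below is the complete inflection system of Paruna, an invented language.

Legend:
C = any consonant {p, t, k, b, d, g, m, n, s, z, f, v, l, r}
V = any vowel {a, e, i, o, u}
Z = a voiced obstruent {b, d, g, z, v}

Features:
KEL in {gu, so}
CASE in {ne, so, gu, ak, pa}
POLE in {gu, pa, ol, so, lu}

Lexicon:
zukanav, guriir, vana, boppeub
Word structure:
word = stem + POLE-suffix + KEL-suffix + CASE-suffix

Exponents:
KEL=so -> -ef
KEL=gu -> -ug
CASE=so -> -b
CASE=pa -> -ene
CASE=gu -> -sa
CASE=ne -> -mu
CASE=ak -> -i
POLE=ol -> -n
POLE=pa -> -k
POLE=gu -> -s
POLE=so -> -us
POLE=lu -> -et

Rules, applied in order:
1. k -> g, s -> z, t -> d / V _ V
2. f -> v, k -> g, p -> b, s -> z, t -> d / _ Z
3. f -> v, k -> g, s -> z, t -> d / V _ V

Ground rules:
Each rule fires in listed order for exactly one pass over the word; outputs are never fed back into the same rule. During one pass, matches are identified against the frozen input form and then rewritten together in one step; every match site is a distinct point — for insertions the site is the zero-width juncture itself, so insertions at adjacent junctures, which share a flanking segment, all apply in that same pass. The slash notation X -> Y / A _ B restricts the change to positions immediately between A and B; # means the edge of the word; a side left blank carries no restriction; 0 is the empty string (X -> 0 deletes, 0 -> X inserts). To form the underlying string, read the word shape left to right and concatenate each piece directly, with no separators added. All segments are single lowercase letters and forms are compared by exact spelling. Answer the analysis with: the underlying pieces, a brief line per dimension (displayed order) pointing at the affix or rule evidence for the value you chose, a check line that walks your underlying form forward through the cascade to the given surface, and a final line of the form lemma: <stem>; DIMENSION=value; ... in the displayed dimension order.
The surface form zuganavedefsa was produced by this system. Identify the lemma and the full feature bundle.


underlying: zukanav-et-ef-sa
KEL=so - signalled by the affix -ef
CASE=gu - signalled by the affix -sa
POLE=lu - signalled by the affix -et
check: zukanavetefsa -> zuganavedefsa -> zuganavedefsa -> zuganavedefsa
lemma: zukanav; KEL=so; CASE=gu; POLE=lu


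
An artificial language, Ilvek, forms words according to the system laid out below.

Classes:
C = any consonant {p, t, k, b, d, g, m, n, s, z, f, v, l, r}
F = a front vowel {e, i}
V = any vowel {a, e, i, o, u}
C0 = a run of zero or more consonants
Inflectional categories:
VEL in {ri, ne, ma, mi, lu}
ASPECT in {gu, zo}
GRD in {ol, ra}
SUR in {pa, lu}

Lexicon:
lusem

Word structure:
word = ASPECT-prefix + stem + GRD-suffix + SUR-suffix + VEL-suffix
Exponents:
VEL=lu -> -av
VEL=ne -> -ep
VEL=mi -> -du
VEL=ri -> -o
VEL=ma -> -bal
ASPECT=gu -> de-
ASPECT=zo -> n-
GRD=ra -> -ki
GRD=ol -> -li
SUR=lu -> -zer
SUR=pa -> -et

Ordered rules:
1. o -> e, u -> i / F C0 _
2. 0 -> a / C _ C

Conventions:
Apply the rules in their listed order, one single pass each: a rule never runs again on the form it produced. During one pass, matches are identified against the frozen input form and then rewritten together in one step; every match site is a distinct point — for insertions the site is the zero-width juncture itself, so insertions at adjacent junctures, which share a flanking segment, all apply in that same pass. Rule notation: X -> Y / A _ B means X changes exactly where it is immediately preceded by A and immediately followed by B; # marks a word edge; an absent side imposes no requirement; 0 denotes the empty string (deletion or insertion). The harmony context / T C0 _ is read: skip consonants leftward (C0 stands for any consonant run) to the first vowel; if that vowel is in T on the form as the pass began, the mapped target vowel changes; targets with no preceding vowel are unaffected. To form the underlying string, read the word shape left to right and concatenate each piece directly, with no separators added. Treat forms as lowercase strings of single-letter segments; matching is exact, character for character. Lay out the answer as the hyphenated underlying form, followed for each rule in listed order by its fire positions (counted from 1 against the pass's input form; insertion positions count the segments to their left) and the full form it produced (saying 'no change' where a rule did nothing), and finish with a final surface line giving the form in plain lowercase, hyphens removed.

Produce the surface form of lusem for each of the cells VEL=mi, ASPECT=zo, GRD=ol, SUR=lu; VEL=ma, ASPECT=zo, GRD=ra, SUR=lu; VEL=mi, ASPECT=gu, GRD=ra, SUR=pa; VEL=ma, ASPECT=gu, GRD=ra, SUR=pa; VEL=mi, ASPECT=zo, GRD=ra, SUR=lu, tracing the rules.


cell VEL=mi, ASPECT=zo, GRD=ol, SUR=lu:
underlying: n-lusem-li-zer-du
1. o -> e, u -> i / F C0 _: fires at position(s) 13: nlusemlizerdi
2. 0 -> a / C _ C: inserts after position(s) 1, 6, 11: nalusemalizeradi
surface: nalusemalizeradi

cell VEL=ma, ASPECT=zo, GRD=ra, SUR=lu:
underlying: n-lusem-ki-zer-bal
1. o -> e, u -> i / F C0 _: no change
2. 0 -> a / C _ C: inserts after position(s) 1, 6, 11: nalusemakizerabal
surface: nalusemakizerabal

cell VEL=mi, ASPECT=gu, GRD=ra, SUR=pa:
underlying: de-lusem-ki-et-du
1. o -> e, u -> i / F C0 _: fires at position(s) 4, 13: delisemkietdi
2. 0 -> a / C _ C: inserts after position(s) 7, 11: delisemakietadi
surface: delisemakietadi

cell VEL=ma, ASPECT=gu, GRD=ra, SUR=pa:
underlying: de-lusem-ki-et-bal
1. o -> e, u -> i / F C0 _: fires at position(s) 4: delisemkietbal
2. 0 -> a / C _ C: inserts after position(s) 7, 11: delisemakietabal
surface: delisemakietabal

cell VEL=mi, ASPECT=zo, GRD=ra, SUR=lu:
underlying: n-lusem-ki-zer-du
1. o -> e, u -> i / F C0 _: fires at position(s) 13: nlusemkizerdi
2. 0 -> a / C _ C: inserts after position(s) 1, 6, 11: nalusemakizeradi
surface: nalusemakizeradi


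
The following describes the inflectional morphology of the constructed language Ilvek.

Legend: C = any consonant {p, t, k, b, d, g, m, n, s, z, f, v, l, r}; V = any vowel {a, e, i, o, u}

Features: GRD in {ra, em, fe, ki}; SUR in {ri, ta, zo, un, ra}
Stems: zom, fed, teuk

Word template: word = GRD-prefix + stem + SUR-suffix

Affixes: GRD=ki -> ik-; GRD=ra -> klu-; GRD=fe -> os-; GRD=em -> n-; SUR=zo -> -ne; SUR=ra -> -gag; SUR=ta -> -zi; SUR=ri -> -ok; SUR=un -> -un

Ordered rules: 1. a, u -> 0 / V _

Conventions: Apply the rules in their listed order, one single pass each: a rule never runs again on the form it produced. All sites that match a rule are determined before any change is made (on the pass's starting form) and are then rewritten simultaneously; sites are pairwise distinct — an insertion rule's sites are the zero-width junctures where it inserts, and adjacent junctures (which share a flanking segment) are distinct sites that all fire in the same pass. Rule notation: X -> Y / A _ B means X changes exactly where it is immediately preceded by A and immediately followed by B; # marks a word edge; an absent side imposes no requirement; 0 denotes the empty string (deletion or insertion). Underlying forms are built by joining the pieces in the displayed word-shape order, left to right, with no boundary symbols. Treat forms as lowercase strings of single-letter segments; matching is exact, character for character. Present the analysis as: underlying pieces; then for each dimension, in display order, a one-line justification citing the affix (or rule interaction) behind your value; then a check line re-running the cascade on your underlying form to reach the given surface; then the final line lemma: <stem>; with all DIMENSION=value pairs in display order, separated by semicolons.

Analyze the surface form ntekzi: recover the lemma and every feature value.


underlying: n-teuk-zi
GRD=em - signalled by the affix n-
SUR=ta - signalled by the affix -zi
check: nteukzi -> ntekzi
lemma: teuk; GRD=em; SUR=ta


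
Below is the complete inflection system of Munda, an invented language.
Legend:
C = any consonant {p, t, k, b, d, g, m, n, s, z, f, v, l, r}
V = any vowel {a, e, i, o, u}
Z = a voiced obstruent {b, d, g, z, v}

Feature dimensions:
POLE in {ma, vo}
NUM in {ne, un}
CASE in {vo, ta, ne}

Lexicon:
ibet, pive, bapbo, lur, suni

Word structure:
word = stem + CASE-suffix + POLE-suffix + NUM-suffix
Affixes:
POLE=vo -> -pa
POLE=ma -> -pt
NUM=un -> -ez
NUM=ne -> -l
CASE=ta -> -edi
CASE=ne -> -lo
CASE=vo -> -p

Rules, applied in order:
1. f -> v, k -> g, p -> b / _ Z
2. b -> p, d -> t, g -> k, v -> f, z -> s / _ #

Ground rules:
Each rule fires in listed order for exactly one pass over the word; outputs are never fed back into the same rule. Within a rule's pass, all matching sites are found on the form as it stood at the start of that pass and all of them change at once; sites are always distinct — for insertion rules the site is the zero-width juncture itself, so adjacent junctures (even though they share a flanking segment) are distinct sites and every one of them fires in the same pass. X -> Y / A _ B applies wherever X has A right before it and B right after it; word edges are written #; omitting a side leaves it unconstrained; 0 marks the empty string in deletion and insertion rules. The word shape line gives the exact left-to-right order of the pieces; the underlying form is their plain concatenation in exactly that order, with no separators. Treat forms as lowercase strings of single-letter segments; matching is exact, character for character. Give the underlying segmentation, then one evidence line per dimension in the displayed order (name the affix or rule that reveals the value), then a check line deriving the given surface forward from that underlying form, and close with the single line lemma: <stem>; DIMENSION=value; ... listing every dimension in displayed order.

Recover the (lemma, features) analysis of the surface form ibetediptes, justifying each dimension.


underlying: ibet-edi-pt-ez
POLE=ma - signalled by the affix -pt
NUM=un - signalled by the affix -ez
CASE=ta - signalled by the affix -edi
check: ibetediptez -> ibetediptez -> ibetediptes
lemma: ibet; POLE=ma; NUM=un; CASE=ta


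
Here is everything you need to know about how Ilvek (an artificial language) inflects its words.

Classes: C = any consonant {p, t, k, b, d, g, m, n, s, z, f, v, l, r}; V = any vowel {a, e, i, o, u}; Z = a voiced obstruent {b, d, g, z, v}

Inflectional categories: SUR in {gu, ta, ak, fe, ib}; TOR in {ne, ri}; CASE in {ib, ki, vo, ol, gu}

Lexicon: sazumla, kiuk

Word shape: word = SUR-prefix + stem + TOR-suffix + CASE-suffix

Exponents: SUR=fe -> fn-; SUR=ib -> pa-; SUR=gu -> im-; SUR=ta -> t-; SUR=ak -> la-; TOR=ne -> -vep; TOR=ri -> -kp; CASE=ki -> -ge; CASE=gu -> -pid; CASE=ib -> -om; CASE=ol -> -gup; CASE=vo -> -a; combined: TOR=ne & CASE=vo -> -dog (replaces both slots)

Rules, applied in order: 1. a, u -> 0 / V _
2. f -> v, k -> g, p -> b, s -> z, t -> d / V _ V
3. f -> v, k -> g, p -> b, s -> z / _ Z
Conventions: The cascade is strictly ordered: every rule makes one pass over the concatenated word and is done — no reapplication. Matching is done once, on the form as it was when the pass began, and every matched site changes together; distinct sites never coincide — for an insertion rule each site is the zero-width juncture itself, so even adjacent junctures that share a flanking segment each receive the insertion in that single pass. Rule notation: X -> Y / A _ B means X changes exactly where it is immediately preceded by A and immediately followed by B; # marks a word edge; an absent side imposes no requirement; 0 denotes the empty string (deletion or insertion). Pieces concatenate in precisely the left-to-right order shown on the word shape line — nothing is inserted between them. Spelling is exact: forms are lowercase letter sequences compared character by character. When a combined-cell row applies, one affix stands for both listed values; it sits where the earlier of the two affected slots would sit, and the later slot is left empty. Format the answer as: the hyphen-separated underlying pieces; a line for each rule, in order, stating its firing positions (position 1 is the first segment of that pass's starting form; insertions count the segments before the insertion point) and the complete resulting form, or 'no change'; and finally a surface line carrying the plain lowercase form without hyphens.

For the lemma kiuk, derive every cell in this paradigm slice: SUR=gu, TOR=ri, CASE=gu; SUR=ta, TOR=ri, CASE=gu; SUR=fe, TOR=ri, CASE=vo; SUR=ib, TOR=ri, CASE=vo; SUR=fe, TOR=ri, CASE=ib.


cell SUR=gu, TOR=ri, CASE=gu:
underlying: im-kiuk-kp-pid
1. a, u -> 0 / V _: fires at position(s) 5: imkikkppid
2. f -> v, k -> g, p -> b, s -> z, t -> d / V _ V: no change
3. f -> v, k -> g, p -> b, s -> z / _ Z: no change
surface: imkikkppid

cell SUR=ta, TOR=ri, CASE=gu:
underlying: t-kiuk-kp-pid
1. a, u -> 0 / V _: fires at position(s) 4: tkikkppid
2. f -> v, k -> g, p -> b, s -> z, t -> d / V _ V: no change
3. f -> v, k -> g, p -> b, s -> z / _ Z: no change
surface: tkikkppid

cell SUR=fe, TOR=ri, CASE=vo:
underlying: fn-kiuk-kp-a
1. a, u -> 0 / V _: fires at position(s) 5: fnkikkpa
2. f -> v, k -> g, p -> b, s -> z, t -> d / V _ V: no change
3. f -> v, k -> g, p -> b, s -> z / _ Z: no change
surface: fnkikkpa

cell SUR=ib, TOR=ri, CASE=vo:
underlying: pa-kiuk-kp-a
1. a, u -> 0 / V _: fires at position(s) 5: pakikkpa
2. f -> v, k -> g, p -> b, s -> z, t -> d / V _ V: fires at position(s) 3: pagikkpa
3. f -> v, k -> g, p -> b, s -> z / _ Z: no change
surface: pagikkpa

cell SUR=fe, TOR=ri, CASE=ib:
underlying: fn-kiuk-kp-om
1. a, u -> 0 / V _: fires at position(s) 5: fnkikkpom
2. f -> v, k -> g, p -> b, s -> z, t -> d / V _ V: no change
3. f -> v, k -> g, p -> b, s -> z / _ Z: no change
surface: fnkikkpom


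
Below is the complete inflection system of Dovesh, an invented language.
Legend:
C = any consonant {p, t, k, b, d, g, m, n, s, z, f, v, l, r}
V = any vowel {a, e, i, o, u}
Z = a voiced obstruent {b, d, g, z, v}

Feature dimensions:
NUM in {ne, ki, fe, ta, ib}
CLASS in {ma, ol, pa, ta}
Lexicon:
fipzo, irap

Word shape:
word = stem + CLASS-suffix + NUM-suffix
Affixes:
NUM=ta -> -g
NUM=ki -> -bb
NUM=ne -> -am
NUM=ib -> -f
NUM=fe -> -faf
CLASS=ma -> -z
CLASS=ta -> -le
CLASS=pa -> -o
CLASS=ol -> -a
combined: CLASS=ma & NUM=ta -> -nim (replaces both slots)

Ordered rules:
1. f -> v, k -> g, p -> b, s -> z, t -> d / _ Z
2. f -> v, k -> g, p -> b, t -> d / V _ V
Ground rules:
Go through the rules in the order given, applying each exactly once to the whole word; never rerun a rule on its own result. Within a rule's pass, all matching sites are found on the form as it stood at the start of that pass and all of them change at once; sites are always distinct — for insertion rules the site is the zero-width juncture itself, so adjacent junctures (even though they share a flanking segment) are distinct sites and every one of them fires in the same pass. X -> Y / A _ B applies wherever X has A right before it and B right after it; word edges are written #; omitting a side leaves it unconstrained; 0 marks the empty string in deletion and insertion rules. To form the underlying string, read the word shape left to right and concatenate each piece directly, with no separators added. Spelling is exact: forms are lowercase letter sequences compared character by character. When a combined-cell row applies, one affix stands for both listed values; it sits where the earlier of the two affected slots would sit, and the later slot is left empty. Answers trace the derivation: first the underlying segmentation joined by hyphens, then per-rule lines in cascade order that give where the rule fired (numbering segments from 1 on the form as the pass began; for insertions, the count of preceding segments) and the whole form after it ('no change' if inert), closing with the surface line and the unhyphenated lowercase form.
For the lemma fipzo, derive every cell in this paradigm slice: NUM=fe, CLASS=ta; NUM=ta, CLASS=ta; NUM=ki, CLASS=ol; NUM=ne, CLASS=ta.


cell NUM=fe, CLASS=ta:
underlying: fipzo-le-faf
1. f -> v, k -> g, p -> b, s -> z, t -> d / _ Z: fires at position(s) 3: fibzolefaf
2. f -> v, k -> g, p -> b, t -> d / V _ V: fires at position(s) 8: fibzolevaf
surface: fibzolevaf

cell NUM=ta, CLASS=ta:
underlying: fipzo-le-g
1. f -> v, k -> g, p -> b, s -> z, t -> d / _ Z: fires at position(s) 3: fibzoleg
2. f -> v, k -> g, p -> b, t -> d / V _ V: no change
surface: fibzoleg

cell NUM=ki, CLASS=ol:
underlying: fipzo-a-bb
1. f -> v, k -> g, p -> b, s -> z, t -> d / _ Z: fires at position(s) 3: fibzoabb
2. f -> v, k -> g, p -> b, t -> d / V _ V: no change
surface: fibzoabb

cell NUM=ne, CLASS=ta:
underlying: fipzo-le-am
1. f -> v, k -> g, p -> b, s -> z, t -> d / _ Z: fires at position(s) 3: fibzoleam
2. f -> v, k -> g, p -> b, t -> d / V _ V: no change
surface: fibzoleam


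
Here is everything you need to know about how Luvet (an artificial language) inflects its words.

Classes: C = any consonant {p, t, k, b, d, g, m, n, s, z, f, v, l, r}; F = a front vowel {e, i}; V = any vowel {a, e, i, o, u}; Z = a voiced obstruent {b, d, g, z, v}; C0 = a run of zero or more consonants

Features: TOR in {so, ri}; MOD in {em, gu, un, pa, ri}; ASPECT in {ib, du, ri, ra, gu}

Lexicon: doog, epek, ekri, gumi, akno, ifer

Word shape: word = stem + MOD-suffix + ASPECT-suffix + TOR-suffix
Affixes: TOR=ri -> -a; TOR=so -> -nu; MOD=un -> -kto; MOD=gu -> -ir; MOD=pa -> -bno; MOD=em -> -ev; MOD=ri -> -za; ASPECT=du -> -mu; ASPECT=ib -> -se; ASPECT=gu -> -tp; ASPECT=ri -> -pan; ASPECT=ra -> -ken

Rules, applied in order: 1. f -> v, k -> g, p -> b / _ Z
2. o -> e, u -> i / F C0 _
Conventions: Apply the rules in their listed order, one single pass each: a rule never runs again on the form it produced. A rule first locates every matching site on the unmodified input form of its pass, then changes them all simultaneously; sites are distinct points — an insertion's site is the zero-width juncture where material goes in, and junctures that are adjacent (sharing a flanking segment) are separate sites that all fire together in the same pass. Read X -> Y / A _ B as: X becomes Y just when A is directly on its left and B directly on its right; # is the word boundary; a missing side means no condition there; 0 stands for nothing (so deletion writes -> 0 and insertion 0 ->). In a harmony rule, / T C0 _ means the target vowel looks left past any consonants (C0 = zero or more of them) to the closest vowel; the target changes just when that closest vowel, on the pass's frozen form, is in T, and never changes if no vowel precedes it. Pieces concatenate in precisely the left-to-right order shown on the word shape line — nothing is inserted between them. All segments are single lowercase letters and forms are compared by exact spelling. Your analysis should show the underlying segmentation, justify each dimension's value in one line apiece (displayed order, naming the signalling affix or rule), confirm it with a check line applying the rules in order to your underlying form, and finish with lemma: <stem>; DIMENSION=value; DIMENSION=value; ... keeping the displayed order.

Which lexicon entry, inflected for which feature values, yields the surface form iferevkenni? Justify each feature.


underlying: ifer-ev-ken-nu
TOR=so - signalled by the affix -nu
MOD=em - signalled by the affix -ev
ASPECT=ra - signalled by the affix -ken
check: iferevkennu -> iferevkennu -> iferevkenni
lemma: ifer; TOR=so; MOD=em; ASPECT=ra
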